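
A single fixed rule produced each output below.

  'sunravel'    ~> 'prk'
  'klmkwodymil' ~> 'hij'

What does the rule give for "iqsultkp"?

Looking at the pairs, the operation is to shift every letter 3 places backward in the alphabet (wrapping around), then keep only the first 3 characters.
So "iqsultkp" becomes "fnp".

fnp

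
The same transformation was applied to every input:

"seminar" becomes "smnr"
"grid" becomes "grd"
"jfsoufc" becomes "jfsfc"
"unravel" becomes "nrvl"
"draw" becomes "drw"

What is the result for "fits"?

fts

The rule is to remove every vowel.
For "fits" the result is "fts".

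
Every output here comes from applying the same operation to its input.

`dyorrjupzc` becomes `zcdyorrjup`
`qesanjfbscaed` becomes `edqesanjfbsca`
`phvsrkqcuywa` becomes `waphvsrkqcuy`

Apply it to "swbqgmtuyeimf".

mfswbqgmtuyei

In each case the input is transformed by: move the last 2 characters to the front (rotate right by 2).
Applying that to "swbqgmtuyeimf" gives "mfswbqgmtuyei".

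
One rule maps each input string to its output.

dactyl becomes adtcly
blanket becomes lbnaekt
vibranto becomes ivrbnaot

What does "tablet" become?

The transformation: swap each adjacent pair of characters (1↔2, 3↔4, ...).
So "tablet" becomes "atlbte".

atlbte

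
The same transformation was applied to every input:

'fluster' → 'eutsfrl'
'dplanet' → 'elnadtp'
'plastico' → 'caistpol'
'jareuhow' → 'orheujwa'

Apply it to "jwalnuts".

taulnjsw

Looking at the pairs, the operation is to take characters alternately from the front and the back (1st, last, 2nd, 2nd-last, ...), then move the first 3 characters to the end (rotate left by 3).
For "jwalnuts", step one produces "jswtauln"; step two turns that into "taulnjsw".
(Check on "jareuhow": → "jwaorheu" → "orheujwa" ✓)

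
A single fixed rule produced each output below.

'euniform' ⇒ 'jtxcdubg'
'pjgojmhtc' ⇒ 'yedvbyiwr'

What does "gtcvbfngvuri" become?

ivkruqvcjkxg

In each case the input is transformed by: swap each adjacent pair of characters (1↔2, 3↔4, ...), then shift every letter 11 places backward in the alphabet (wrapping around).
Applying both steps to "gtcvbfngvuri": "tgvcfbgnuvir", then "ivkruqvcjkxg".
(Check on "euniform": → "ueinofmr" → "jtxcdubg" ✓)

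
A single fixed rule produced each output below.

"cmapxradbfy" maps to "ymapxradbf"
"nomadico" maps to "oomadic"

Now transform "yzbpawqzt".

In each case the input is transformed by: delete the first character, then move the last character to the front.
"yzbpawqzt" → "zbpawqzt" → "tzbpawqz".

tzbpawqz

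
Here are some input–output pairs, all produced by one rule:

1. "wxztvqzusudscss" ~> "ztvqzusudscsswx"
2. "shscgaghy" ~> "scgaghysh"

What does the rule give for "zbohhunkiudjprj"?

ohhunkiudjprjzb

What's happening: move the first 2 characters to the end (rotate left by 2).
So "zbohhunkiudjprj" becomes "ohhunkiudjprjzb".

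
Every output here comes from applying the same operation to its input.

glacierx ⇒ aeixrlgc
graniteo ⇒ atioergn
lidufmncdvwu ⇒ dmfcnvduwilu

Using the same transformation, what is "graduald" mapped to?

Rule — swap each adjacent pair of characters (1↔2, 3↔4, ...), then move the first 3 characters to the end (rotate left by 3).
Starting from "graduald": after the first operation, "rgdaaudl"; after the second, "aaudlrgd".

aaudlrgd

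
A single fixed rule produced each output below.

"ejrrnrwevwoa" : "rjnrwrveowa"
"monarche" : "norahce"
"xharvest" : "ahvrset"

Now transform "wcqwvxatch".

qcvwaxcth

Each output is the input with this applied: delete the first character, then swap each adjacent pair of characters (1↔2, 3↔4, ...).
On "wcqwvxatch" that produces "qcvwaxcth".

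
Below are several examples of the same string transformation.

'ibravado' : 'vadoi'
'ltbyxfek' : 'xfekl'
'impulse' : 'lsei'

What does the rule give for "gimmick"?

ickg

Rule — move the first character to the end, then delete the first 3 characters.
"gimmick" → "immickg" → "ickg".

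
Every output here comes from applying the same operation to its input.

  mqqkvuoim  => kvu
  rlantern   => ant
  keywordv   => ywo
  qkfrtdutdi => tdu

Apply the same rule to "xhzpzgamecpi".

ame

What's happening: delete the last 3 characters, then keep only the last 3 characters.
Applying both steps to "xhzpzgamecpi": "xhzpzgame", then "ame".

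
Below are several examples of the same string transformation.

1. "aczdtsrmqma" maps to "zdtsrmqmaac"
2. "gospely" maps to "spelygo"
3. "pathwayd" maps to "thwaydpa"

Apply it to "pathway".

thwaypa

In each case the input is transformed by: move the first 2 characters to the end (rotate left by 2).
Doing the same to "pathway": "thwaypa".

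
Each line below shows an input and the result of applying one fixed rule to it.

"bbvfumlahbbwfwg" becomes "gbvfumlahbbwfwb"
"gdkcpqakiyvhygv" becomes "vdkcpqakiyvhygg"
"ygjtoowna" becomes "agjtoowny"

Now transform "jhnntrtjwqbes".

In each case the input is transformed by: swap the first and last characters.
So "jhnntrtjwqbes" becomes "shnntrtjwqbej".

shnntrtjwqbej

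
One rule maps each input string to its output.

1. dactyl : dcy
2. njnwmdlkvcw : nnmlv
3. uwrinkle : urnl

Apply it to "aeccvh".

Looking at the pairs, the operation is to swap each adjacent pair of characters (1↔2, 3↔4, ...), then keep every other character starting from the second (positions 2nd, 4th, 6th, ...).
For "aeccvh", step one produces "eacchv"; step two turns that into "acv".

acv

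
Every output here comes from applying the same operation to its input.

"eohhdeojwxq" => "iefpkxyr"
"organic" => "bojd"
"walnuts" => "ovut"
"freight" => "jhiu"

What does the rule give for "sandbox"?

The rule is to shift every letter 1 place forward in the alphabet (wrapping around), then delete the first 3 characters.
"sandbox" → "tboecpy" → "ecpy".

ecpy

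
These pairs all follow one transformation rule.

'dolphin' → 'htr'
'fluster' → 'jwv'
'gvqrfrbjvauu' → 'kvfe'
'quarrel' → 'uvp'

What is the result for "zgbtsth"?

Looking at the pairs, the operation is to keep one character in every 3, starting at position 1 (positions 1st, 4th, 7th, ...), then shift every letter 4 places forward in the alphabet (wrapping around).
For "zgbtsth", step one produces "zth"; step two turns that into "dxl".
(Check on "dolphin": → "dpn" → "htr" ✓)

dxl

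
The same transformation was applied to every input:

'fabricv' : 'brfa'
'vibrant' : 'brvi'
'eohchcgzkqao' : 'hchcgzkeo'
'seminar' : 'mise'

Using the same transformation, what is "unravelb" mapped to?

The pattern: delete the last 3 characters, then move the first 2 characters to the end (rotate left by 2).
For "unravelb", step one produces "unrav"; step two turns that into "ravun".

ravun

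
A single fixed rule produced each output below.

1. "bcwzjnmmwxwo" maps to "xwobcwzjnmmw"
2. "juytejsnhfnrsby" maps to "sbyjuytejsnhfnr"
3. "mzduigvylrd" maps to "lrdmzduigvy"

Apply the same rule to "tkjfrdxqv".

What's happening: move the last 3 characters to the front (rotate right by 3).
On "tkjfrdxqv" that produces "xqvtkjfrd".

xqvtkjfrd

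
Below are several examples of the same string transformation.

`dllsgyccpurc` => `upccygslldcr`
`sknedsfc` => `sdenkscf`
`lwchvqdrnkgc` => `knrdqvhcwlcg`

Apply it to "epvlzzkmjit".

Rule — reverse the string, then move the first 2 characters to the end (rotate left by 2).
Applying both steps to "epvlzzkmjit": "tijmkzzlvpe", then "jmkzzlvpeti".
(Check on "sknedsfc": → "cfsdenks" → "sdenkscf" ✓)

jmkzzlvpeti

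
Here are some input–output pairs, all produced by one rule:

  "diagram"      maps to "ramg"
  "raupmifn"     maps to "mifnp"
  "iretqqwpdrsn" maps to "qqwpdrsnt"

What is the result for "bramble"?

The transformation: delete the first 3 characters, then move the first character to the end.
Starting from "bramble": after the first operation, "mble"; after the second, "blem".

blem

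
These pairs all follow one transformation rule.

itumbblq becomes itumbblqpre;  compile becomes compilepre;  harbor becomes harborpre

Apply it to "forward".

forwardpre

The rule is to append "pre".
So "forward" becomes "forwardpre".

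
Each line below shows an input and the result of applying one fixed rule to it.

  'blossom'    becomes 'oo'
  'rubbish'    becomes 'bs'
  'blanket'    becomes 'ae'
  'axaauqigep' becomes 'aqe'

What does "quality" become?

The transformation: keep one character in every 3, starting at position 3 (positions 3rd, 6th, 9th, ...).
"quality" → "at".

at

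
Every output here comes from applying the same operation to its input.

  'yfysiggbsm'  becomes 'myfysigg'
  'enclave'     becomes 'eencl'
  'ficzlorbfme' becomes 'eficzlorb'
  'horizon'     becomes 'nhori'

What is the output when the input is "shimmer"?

rshim

The rule is to move the last character to the front, then delete the last 2 characters.
Working it through for "shimmer": intermediate "rshimme", final "rshim".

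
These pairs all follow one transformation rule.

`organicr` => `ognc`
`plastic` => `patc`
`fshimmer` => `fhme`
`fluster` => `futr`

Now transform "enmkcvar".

emca

Looking at the pairs, the operation is to keep every other character starting from the first (positions 1st, 3rd, 5th, ...).
Applying that to "enmkcvar" gives "emca".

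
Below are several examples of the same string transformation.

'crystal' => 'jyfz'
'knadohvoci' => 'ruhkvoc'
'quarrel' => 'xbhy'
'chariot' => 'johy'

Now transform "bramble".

Rule — delete the last 3 characters, then shift every letter 7 places forward in the alphabet (wrapping around).
Starting from "bramble": after the first operation, "bram"; after the second, "iyht".

iyht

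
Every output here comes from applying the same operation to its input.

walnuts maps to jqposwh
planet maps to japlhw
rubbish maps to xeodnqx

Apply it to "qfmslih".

The pattern: shift every letter 4 places backward in the alphabet (wrapping around), then move the first 3 characters to the end (rotate left by 3).
Working it through for "qfmslih": intermediate "mbiohed", final "ohedmbi".

ohedmbi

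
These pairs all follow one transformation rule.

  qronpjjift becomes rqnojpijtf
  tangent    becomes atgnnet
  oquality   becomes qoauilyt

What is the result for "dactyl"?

adtcly

Rule — swap each adjacent pair of characters (1↔2, 3↔4, ...).
Applying that to "dactyl" gives "adtcly".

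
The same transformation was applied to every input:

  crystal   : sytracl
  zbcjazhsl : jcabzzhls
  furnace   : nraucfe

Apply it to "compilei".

In each case the input is transformed by: move the first 3 characters to the end (rotate left by 3), then take characters alternately from the front and the back (1st, last, 2nd, 2nd-last, ...).
On "compilei": the first step gives "pileicom", and the second then gives "pmiolcei".
(Check on "crystal": → "stalcry" → "sytracl" ✓)

pmiolcei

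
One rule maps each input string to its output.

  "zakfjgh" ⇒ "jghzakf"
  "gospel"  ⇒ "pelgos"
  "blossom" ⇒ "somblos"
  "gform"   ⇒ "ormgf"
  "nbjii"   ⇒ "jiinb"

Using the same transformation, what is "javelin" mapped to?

In each case the input is transformed by: move the last 3 characters to the front (rotate right by 3).
On "javelin" that produces "linjave".

linjave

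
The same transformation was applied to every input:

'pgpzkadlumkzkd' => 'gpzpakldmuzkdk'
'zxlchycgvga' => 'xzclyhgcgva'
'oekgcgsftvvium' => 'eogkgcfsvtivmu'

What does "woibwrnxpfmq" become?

owbirwxnfpqm

The transformation: swap each adjacent pair of characters (1↔2, 3↔4, ...).
Applying that to "woibwrnxpfmq" gives "owbirwxnfpqm".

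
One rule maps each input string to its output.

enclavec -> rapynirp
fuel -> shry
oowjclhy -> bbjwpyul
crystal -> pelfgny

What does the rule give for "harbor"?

Each output is the input with this applied: shift every letter 13 places forward in the alphabet (wrapping around) — i.e. ROT13.
On "harbor" that produces "uneobe".

uneobe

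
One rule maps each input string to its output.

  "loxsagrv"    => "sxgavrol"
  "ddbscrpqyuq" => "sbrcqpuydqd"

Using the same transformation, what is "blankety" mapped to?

The rule is to move the first 2 characters to the end (rotate left by 2), then swap each adjacent pair of characters (1↔2, 3↔4, ...).
Applying both steps to "blankety": "anketybl", then "naekytlb".

naekytlb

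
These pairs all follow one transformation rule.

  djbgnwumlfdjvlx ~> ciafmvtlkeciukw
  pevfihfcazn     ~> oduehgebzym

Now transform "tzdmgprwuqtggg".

syclfoqvtpsfff

Each output is the input with this applied: shift every letter 1 place backward in the alphabet (wrapping around).
Doing the same to "tzdmgprwuqtggg": "syclfoqvtpsfff".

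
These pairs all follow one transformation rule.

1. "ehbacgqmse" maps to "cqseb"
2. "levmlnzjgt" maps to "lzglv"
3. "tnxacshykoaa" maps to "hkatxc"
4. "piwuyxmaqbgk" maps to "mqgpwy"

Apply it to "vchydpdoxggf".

dxgvhd

Each output is the input with this applied: keep every other character starting from the first (positions 1st, 3rd, 5th, ...), then move the last 3 characters to the front (rotate right by 3).
On "vchydpdoxggf": the first step gives "vhddxg", and the second then gives "dxgvhd".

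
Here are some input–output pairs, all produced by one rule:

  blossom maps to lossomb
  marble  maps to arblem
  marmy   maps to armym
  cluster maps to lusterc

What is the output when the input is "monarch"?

The pattern: move the first character to the end.
"monarch" → "onarchm".

onarchm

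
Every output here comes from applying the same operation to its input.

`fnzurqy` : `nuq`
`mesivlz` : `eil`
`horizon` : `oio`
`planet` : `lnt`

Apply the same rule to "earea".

ae

The rule is to keep every other character starting from the second (positions 2nd, 4th, 6th, ...).
"earea" → "ae".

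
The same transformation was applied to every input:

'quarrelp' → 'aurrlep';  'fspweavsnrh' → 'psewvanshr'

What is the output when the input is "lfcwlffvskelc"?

cflwffsvekcl

Rule — delete the first character, then swap each adjacent pair of characters (1↔2, 3↔4, ...).
On "lfcwlffvskelc": the first step gives "fcwlffvskelc", and the second then gives "cflwffsvekcl".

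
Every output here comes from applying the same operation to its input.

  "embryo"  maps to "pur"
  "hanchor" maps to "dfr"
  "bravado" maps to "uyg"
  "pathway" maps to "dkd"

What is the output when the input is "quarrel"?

Each output is the input with this applied: keep every other character starting from the second (positions 2nd, 4th, 6th, ...), then shift every letter 3 places forward in the alphabet (wrapping around).
Applying that to "quarrel" gives "xuh".

xuh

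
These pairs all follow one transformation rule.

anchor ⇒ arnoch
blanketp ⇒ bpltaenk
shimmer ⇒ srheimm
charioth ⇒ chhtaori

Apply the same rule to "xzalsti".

Each output is the input with this applied: take characters alternately from the front and the back (1st, last, 2nd, 2nd-last, ...).
Applying that to "xzalsti" gives "xiztasl".

xiztasl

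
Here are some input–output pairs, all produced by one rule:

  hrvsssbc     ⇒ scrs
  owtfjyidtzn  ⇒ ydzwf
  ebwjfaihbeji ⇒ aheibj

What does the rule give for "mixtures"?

rsit

Looking at the pairs, the operation is to keep every other character starting from the second (positions 2nd, 4th, 6th, ...), then move the first 2 characters to the end (rotate left by 2).
Starting from "mixtures": after the first operation, "itrs"; after the second, "rsit".
(Check on "hrvsssbc": → "rssc" → "scrs" ✓)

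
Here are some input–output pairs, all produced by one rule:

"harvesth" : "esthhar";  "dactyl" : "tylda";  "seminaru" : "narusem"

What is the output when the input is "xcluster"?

Rule — swap the front and back halves of the string, then delete the last character.
On "xcluster": the first step gives "sterxclu", and the second then gives "sterxcl".

sterxcl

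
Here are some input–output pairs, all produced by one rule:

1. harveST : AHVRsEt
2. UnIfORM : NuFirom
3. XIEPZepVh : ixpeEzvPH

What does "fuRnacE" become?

UFNrCAe

Each output is the input with this applied: flip the case of every letter, then swap each adjacent pair of characters (1↔2, 3↔4, ...).
On "fuRnacE": the first step gives "FUrNACe", and the second then gives "UFNrCAe".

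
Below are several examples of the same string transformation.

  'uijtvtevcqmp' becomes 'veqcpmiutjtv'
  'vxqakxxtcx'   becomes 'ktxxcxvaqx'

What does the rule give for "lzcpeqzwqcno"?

wzcqonzlpcqe

Looking at the pairs, the operation is to swap each adjacent pair of characters (1↔2, 3↔4, ...), then swap the front and back halves of the string.
Applying both steps to "lzcpeqzwqcno": "zlpcqewzcqon", then "wzcqonzlpcqe".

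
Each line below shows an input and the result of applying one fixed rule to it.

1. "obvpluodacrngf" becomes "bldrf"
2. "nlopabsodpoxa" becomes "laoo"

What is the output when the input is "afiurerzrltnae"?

Looking at the pairs, the operation is to keep one character in every 3, starting at position 2 (positions 2nd, 5th, 8th, ...).
For "afiurerzrltnae" the result is "frzte".

frzte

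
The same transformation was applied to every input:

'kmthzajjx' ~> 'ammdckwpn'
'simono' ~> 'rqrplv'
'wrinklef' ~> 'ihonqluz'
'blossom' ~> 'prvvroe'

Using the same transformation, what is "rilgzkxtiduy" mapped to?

bxglwancjolu

The transformation: shift every letter 3 places forward in the alphabet (wrapping around), then reverse the string.
For "rilgzkxtiduy", step one produces "ulojcnawlgxb"; step two turns that into "bxglwancjolu".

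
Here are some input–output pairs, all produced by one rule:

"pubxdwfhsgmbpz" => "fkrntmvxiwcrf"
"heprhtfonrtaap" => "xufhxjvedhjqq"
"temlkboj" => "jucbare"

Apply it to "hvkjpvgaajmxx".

The rule is to delete the last character, then shift every letter 10 places backward in the alphabet (wrapping around).
For "hvkjpvgaajmxx", step one produces "hvkjpvgaajmx"; step two turns that into "xlazflwqqzcn".

xlazflwqqzcn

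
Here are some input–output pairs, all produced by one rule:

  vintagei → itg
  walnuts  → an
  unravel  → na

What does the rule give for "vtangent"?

tne

The rule is to delete the last 2 characters, then keep every other character starting from the second (positions 2nd, 4th, 6th, ...).
So "vtangent" becomes "tne".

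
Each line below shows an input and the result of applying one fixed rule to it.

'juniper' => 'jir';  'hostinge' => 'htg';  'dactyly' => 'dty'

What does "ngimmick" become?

The transformation: keep one character in every 3, starting at position 1 (positions 1st, 4th, 7th, ...).
On "ngimmick" that produces "nmc".

nmc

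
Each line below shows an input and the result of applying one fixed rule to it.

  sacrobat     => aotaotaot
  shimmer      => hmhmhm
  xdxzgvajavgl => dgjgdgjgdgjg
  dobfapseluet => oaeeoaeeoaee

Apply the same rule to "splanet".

Looking at the pairs, the operation is to keep one character in every 3, starting at position 2 (positions 2nd, 5th, 8th, ...), then write the whole string 3 times in a row.
For "splanet", step one produces "pn"; step two turns that into "pnpnpn".

pnpnpn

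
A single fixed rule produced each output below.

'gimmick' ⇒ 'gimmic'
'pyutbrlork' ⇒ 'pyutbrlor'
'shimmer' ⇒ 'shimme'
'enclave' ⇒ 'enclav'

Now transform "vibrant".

vibran

The rule is to delete the last character.
So "vibrant" becomes "vibran".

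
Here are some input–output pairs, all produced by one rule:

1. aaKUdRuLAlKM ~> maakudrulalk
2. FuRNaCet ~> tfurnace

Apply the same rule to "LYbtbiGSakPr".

In each case the input is transformed by: move the last character to the front, then convert every letter to lowercase.
Starting from "LYbtbiGSakPr": after the first operation, "rLYbtbiGSakP"; after the second, "rlybtbigsakp".

rlybtbigsakp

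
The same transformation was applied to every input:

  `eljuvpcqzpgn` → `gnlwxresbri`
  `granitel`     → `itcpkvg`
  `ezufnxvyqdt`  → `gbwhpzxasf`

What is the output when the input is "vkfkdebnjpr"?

The rule is to delete the last character, then shift every letter 2 places forward in the alphabet (wrapping around).
On "vkfkdebnjpr": the first step gives "vkfkdebnjp", and the second then gives "xmhmfgdplr".

xmhmfgdplr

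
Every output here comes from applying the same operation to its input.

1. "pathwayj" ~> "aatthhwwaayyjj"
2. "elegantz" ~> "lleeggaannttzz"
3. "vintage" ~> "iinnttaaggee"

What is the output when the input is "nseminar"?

sseemmiinnaarr

Each output is the input with this applied: delete the first character, then double every character.
On "nseminar": the first step gives "seminar", and the second then gives "sseemmiinnaarr".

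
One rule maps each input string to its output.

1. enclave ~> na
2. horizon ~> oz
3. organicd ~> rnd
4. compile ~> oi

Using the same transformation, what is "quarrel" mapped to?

The transformation: keep one character in every 3, starting at position 2 (positions 2nd, 5th, 8th, ...).
"quarrel" → "ur".

ur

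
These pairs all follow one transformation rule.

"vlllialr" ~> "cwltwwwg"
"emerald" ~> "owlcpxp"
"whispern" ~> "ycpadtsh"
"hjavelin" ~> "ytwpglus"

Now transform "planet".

epylwa

In each case the input is transformed by: reverse the string, then shift every letter 11 places forward in the alphabet (wrapping around).
For "planet", step one produces "tenalp"; step two turns that into "epylwa".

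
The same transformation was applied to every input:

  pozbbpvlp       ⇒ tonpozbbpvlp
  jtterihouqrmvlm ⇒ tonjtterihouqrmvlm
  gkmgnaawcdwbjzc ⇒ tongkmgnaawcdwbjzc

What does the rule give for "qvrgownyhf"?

tonqvrgownyhf

What's happening: prepend "ton".
Applying that to "qvrgownyhf" gives "tonqvrgownyhf".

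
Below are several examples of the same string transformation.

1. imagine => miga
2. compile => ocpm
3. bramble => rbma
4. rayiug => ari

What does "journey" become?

ojru

Rule — swap each adjacent pair of characters (1↔2, 3↔4, ...), then delete the last 3 characters.
So "journey" becomes "ojru".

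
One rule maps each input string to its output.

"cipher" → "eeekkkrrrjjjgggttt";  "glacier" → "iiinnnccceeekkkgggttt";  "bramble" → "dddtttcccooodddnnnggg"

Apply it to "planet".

The rule is to shift every letter 2 places forward in the alphabet (wrapping around), then repeat every character 3 times.
Applying both steps to "planet": "rncpgv", then "rrrnnncccpppgggvvv".

rrrnnncccpppgggvvv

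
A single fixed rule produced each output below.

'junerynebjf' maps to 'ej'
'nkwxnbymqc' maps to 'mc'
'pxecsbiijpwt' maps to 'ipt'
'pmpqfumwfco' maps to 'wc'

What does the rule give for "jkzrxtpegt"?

et

Looking at the pairs, the operation is to keep every other character starting from the second (positions 2nd, 4th, 6th, ...), then delete the first 3 characters.
For "jkzrxtpegt", step one produces "krtet"; step two turns that into "et".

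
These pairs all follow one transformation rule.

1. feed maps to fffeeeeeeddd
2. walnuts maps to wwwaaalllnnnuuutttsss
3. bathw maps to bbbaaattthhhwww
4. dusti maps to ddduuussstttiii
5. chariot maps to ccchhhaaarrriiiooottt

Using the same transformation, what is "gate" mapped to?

gggaaattteee

Each output is the input with this applied: repeat every character 3 times.
"gate" → "gggaaattteee".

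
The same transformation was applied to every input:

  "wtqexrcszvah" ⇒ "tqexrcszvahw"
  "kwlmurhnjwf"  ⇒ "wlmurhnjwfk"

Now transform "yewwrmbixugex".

ewwrmbixugexy

In each case the input is transformed by: move the first character to the end.
Doing the same to "yewwrmbixugex": "ewwrmbixugexy".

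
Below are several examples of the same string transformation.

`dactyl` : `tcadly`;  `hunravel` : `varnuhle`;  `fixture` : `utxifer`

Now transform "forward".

The transformation: move the last 2 characters to the front (rotate right by 2), then reverse the string.
On "forward": the first step gives "rdforwa", and the second then gives "awrofdr".

awrofdr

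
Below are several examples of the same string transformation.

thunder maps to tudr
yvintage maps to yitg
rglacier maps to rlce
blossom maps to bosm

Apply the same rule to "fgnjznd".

The rule is to keep every other character starting from the first (positions 1st, 3rd, 5th, ...).
"fgnjznd" → "fnzd".

fnzd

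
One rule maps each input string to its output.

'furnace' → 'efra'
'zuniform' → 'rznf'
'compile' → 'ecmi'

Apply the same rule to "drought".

tdog

In each case the input is transformed by: keep every other character starting from the first (positions 1st, 3rd, 5th, ...), then move the last character to the front.
Starting from "drought": after the first operation, "dogt"; after the second, "tdog".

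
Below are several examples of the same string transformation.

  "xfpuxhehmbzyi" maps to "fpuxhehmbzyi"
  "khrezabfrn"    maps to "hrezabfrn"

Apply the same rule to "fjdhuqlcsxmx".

The transformation: delete the first character.
So "fjdhuqlcsxmx" becomes "jdhuqlcsxmx".

jdhuqlcsxmx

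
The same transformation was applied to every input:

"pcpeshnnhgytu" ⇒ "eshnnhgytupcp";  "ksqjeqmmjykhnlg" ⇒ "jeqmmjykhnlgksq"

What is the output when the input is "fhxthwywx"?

Each output is the input with this applied: move the first 3 characters to the end (rotate left by 3).
For "fhxthwywx" the result is "thwywxfhx".

thwywxfhx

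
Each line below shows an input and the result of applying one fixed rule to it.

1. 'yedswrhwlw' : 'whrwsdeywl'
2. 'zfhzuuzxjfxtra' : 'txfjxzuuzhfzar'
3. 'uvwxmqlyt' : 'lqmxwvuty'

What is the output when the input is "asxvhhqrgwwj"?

Each output is the input with this applied: move the last 2 characters to the front (rotate right by 2), then reverse the string.
On "asxvhhqrgwwj": the first step gives "wjasxvhhqrgw", and the second then gives "wgrqhhvxsajw".

wgrqhhvxsajw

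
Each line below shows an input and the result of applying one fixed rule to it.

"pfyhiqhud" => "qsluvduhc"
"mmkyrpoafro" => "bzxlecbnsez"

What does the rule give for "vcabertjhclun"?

Each output is the input with this applied: shift every letter 13 places forward in the alphabet (wrapping around) — i.e. ROT13, then swap the first and last characters.
Starting from "vcabertjhclun": after the first operation, "ipnoregwupyha"; after the second, "apnoregwupyhi".

apnoregwupyhi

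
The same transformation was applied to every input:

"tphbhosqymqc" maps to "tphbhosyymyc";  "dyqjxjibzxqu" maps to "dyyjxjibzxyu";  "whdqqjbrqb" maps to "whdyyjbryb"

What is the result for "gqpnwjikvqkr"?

gypnwjikvykr

The pattern: replace every "q" with "y".
For "gqpnwjikvqkr" the result is "gypnwjikvykr".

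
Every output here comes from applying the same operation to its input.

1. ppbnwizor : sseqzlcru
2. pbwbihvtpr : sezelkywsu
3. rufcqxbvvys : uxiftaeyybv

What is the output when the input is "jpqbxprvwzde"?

The pattern: shift every letter 3 places forward in the alphabet (wrapping around).
Applying that to "jpqbxprvwzde" gives "msteasuyzcgh".

msteasuyzcgh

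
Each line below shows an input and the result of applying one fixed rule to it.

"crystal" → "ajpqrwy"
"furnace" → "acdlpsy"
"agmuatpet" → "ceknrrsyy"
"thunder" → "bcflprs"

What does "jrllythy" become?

The transformation: shift every letter 2 places backward in the alphabet (wrapping around), then sort the characters into alphabetical order.
Applying both steps to "jrllythy": "hpjjwrfw", then "fhjjprww".

fhjjprww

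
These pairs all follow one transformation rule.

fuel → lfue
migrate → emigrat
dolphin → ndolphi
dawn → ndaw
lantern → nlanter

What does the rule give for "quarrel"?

lquarre

In each case the input is transformed by: move the last character to the front.
Applying that to "quarrel" gives "lquarre".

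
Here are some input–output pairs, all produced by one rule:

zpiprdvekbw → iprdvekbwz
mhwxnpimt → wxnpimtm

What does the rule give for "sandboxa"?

ndboxas

Each output is the input with this applied: move the first 2 characters to the end (rotate left by 2), then delete the last character.
Starting from "sandboxa": after the first operation, "ndboxasa"; after the second, "ndboxas".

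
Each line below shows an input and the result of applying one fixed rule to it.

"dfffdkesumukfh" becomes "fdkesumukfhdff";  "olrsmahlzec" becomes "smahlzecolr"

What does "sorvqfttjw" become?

vqfttjwsor

The transformation: move the first 3 characters to the end (rotate left by 3).
So "sorvqfttjw" becomes "vqfttjwsor".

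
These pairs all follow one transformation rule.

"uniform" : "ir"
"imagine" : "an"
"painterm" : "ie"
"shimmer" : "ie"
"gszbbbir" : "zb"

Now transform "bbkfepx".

In each case the input is transformed by: keep one character in every 3, starting at position 3 (positions 3rd, 6th, 9th, ...).
"bbkfepx" → "kp".

kp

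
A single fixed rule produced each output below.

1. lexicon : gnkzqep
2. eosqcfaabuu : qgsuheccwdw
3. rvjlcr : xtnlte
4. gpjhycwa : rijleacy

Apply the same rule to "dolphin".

qfrnkjp

The pattern: shift every letter 2 places forward in the alphabet (wrapping around), then swap each adjacent pair of characters (1↔2, 3↔4, ...).
Applying both steps to "dolphin": "fqnrjkp", then "qfrnkjp".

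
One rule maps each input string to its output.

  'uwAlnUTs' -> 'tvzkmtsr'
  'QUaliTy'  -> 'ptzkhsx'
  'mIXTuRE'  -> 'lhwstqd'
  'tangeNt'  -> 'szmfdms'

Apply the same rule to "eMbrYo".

The rule is to shift every letter 1 place backward in the alphabet (wrapping around), then convert every letter to lowercase.
Starting from "eMbrYo": after the first operation, "dLaqXn"; after the second, "dlaqxn".

dlaqxn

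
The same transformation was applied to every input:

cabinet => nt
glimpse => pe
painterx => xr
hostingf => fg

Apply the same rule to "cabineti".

it

In each case the input is transformed by: swap each adjacent pair of characters (1↔2, 3↔4, ...), then keep only the last 2 characters.
Applying both steps to "cabineti": "acibenit", then "it".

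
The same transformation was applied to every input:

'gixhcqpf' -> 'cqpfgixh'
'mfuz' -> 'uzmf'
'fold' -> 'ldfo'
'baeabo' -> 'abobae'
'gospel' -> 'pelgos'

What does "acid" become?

idac

Looking at the pairs, the operation is to swap the front and back halves of the string.
Doing the same to "acid": "idac".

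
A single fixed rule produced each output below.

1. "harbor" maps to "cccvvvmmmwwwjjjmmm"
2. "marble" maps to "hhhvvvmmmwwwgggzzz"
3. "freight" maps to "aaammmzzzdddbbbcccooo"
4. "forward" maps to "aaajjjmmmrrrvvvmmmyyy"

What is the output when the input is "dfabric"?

In each case the input is transformed by: shift every letter 5 places backward in the alphabet (wrapping around), then repeat every character 3 times.
For "dfabric", step one produces "yavwmdx"; step two turns that into "yyyaaavvvwwwmmmdddxxx".

yyyaaavvvwwwmmmdddxxx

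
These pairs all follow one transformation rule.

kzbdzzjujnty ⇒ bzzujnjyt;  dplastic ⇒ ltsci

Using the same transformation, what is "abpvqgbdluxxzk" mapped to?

Rule — swap each adjacent pair of characters (1↔2, 3↔4, ...), then delete the first 3 characters.
For "abpvqgbdluxxzk", step one produces "bavpgqdbulxxkz"; step two turns that into "pgqdbulxxkz".
(Check on "dplastic": → "pdaltsci" → "ltsci" ✓)

pgqdbulxxkz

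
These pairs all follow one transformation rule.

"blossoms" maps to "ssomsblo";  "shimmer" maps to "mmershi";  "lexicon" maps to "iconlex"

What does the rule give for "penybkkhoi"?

Each output is the input with this applied: move the first 3 characters to the end (rotate left by 3).
So "penybkkhoi" becomes "ybkkhoipen".

ybkkhoipen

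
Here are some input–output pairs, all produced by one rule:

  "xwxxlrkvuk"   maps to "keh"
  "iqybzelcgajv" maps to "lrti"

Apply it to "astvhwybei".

gjr

The pattern: shift every letter 13 places forward in the alphabet (wrapping around) — i.e. ROT13, then keep one character in every 3, starting at position 3 (positions 3rd, 6th, 9th, ...).
For "astvhwybei", step one produces "nfgiujlorv"; step two turns that into "gjr".
(Check on "xwxxlrkvuk": → "kjkkyexihx" → "keh" ✓)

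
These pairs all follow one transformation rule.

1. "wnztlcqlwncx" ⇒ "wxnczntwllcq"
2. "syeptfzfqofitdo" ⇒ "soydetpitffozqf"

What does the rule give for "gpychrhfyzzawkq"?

Looking at the pairs, the operation is to take characters alternately from the front and the back (1st, last, 2nd, 2nd-last, ...).
For "gpychrhfyzzawkq" the result is "gqpkywcahzrzhyf".

gqpkywcahzrzhyf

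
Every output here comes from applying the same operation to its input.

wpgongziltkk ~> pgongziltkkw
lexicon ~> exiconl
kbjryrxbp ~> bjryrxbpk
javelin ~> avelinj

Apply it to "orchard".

The pattern: move the first character to the end.
So "orchard" becomes "rchardo".

rchardo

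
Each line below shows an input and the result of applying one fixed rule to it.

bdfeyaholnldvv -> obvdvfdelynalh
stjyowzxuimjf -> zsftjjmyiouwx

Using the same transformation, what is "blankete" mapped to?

Rule — take characters alternately from the front and the back (1st, last, 2nd, 2nd-last, ...), then move the last character to the front.
On "blankete": the first step gives "beltaenk", and the second then gives "kbeltaen".

kbeltaen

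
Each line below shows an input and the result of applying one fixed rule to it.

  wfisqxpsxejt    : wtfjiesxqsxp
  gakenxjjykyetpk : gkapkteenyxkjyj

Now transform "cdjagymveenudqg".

Looking at the pairs, the operation is to take characters alternately from the front and the back (1st, last, 2nd, 2nd-last, ...).
For "cdjagymveenudqg" the result is "cgdqjdaugnyemev".

cgdqjdaugnyemev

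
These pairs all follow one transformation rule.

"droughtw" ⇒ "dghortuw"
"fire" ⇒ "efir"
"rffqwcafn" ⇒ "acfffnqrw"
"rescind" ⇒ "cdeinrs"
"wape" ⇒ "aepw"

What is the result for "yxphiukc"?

chikpuxy

Each output is the input with this applied: sort the characters into alphabetical order.
"yxphiukc" → "chikpuxy".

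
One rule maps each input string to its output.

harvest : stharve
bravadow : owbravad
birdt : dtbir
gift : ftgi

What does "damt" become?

mtda

Rule — move the last 2 characters to the front (rotate right by 2).
"damt" → "mtda".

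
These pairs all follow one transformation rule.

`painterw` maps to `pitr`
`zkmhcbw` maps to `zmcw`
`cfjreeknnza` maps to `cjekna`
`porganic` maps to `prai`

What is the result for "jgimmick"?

Rule — keep every other character starting from the first (positions 1st, 3rd, 5th, ...).
"jgimmick" → "jimc".

jimc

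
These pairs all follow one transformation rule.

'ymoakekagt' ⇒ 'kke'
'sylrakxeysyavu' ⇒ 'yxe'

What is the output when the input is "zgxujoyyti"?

Rule — take characters alternately from the front and the back (1st, last, 2nd, 2nd-last, ...), then keep only the last 3 characters.
"zgxujoyyti" → "zigtxyuyjo" → "yjo".

yjo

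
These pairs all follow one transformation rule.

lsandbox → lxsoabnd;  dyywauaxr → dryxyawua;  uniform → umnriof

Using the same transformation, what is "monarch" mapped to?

The transformation: take characters alternately from the front and the back (1st, last, 2nd, 2nd-last, ...).
"monarch" → "mhocnra".

mhocnra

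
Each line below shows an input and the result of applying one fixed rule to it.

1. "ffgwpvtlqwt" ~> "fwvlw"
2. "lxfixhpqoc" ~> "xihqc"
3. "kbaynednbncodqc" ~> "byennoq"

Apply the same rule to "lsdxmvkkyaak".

sxvkak

What's happening: keep every other character starting from the second (positions 2nd, 4th, 6th, ...).
So "lsdxmvkkyaak" becomes "sxvkak".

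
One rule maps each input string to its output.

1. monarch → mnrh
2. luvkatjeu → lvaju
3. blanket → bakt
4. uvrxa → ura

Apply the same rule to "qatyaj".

qta

Looking at the pairs, the operation is to keep every other character starting from the first (positions 1st, 3rd, 5th, ...).
For "qatyaj" the result is "qta".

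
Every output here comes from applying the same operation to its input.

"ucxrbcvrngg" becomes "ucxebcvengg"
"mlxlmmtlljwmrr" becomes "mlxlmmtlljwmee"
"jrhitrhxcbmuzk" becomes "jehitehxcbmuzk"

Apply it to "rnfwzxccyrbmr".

enfwzxccyebme

The transformation: replace every "r" with "e".
On "rnfwzxccyrbmr" that produces "enfwzxccyebme".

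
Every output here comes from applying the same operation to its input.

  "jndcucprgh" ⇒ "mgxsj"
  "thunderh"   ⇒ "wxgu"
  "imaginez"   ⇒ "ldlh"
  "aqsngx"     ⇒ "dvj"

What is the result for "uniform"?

The transformation: keep every other character starting from the first (positions 1st, 3rd, 5th, ...), then shift every letter 3 places forward in the alphabet (wrapping around).
Starting from "uniform": after the first operation, "uiom"; after the second, "xlrp".

xlrp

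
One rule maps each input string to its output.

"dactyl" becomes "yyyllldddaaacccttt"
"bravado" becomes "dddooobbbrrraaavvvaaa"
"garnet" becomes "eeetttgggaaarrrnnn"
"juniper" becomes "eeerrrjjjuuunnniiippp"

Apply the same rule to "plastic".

iiicccppplllaaasssttt

The pattern: move the last 2 characters to the front (rotate right by 2), then repeat every character 3 times.
For "plastic", step one produces "icplast"; step two turns that into "iiicccppplllaaasssttt".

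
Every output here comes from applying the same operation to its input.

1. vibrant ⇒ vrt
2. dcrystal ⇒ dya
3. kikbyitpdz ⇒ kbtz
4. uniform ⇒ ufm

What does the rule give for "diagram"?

The transformation: keep one character in every 3, starting at position 1 (positions 1st, 4th, 7th, ...).
On "diagram" that produces "dgm".

dgm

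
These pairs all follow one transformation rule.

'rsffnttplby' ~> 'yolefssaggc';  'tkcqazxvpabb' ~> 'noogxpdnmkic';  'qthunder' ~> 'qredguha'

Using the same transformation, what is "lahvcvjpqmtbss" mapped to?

offynuipiwcdzg

What's happening: move the last 3 characters to the front (rotate right by 3), then shift every letter 13 places forward in the alphabet (wrapping around) — i.e. ROT13.
Working it through for "lahvcvjpqmtbss": intermediate "bsslahvcvjpqmt", final "offynuipiwcdzg".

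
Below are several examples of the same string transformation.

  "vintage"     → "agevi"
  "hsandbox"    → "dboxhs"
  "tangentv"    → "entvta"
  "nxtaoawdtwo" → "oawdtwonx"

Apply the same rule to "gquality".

litygq

Rule — move the first 2 characters to the end (rotate left by 2), then delete the first 2 characters.
Doing the same to "gquality": "litygq".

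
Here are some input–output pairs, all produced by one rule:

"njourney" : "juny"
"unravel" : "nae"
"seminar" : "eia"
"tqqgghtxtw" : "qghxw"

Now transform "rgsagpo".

Rule — keep every other character starting from the second (positions 2nd, 4th, 6th, ...).
"rgsagpo" → "gap".

gap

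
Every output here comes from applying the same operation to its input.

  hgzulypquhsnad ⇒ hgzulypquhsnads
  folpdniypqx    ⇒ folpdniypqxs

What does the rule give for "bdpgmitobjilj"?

Each output is the input with this applied: append "s".
Doing the same to "bdpgmitobjilj": "bdpgmitobjiljs".

bdpgmitobjiljs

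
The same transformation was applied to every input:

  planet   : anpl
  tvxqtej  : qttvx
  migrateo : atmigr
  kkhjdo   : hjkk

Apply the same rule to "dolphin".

The transformation: delete the last 2 characters, then move the last 2 characters to the front (rotate right by 2).
Applying both steps to "dolphin": "dolph", then "phdol".

phdol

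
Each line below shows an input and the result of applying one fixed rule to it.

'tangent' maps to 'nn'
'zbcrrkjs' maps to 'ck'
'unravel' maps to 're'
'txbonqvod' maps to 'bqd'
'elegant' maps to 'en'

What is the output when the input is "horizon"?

The rule is to keep one character in every 3, starting at position 3 (positions 3rd, 6th, 9th, ...).
Applying that to "horizon" gives "ro".

ro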